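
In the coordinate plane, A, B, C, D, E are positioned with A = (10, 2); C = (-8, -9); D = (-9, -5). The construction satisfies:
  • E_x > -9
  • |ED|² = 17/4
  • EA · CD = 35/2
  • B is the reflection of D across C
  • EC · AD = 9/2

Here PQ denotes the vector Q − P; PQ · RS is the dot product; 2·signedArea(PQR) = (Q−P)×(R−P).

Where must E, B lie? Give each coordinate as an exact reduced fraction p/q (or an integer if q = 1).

1. E_x = -17/2  [EC · AD = 9/2 ∩ EA · CD = 35/2]
2. E_y = -7  [EC · AD = 9/2 ∩ EA · CD = 35/2]
   → E = (-17/2, -7)
3. B_x = -7  [B is the reflection of D across C]
4. B_y = -13  [B is the reflection of D across C]
   → B = (-7, -13)

B = (-7, -13)
E = (-17/2, -7)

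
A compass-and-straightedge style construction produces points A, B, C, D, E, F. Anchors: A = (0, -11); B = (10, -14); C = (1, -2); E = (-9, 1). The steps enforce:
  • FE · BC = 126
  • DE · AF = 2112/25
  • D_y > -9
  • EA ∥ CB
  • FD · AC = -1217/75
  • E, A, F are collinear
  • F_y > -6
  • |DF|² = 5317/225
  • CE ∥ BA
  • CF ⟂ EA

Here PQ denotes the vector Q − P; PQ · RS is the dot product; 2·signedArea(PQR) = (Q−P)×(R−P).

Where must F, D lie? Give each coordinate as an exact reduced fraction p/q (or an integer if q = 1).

1. F_x = -99/25  [E, A, F are collinear ∩ CF ⟂ EA]
2. F_y = -143/25  [E, A, F are collinear ∩ CF ⟂ EA]
   → F = (-99/25, -143/25)
3. D_x = 1/3  [DE · AF = 2112/25 ∩ FD · AC = -1217/75]
4. D_y = -8  [DE · AF = 2112/25 ∩ FD · AC = -1217/75]
   → D = (1/3, -8)

D = (1/3, -8)
F = (-99/25, -143/25)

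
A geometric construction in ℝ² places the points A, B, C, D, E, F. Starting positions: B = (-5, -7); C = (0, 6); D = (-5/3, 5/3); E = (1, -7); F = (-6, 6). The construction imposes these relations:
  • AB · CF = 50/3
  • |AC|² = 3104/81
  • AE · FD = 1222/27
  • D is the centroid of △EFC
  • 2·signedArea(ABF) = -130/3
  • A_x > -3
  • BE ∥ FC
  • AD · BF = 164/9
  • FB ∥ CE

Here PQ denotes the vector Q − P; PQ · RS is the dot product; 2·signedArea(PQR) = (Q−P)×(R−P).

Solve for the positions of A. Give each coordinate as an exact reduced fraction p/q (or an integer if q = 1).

A = (-20/9, 2/9)

1. A_x = -20/9  [AD · BF = 164/9 ∩ AE · FD = 1222/27]
2. A_y = 2/9  [AD · BF = 164/9 ∩ AE · FD = 1222/27]
   → A = (-20/9, 2/9)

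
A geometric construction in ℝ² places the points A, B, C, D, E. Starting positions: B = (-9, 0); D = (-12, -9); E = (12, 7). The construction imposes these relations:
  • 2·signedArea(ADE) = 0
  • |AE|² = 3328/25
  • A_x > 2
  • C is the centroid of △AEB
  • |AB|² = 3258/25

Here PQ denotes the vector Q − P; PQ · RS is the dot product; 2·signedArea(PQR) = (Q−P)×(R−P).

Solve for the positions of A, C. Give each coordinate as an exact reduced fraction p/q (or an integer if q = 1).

1. A_x = 12/5  [line -16·x + 24·y + 24 = 0 ∩ |AB|² = 3258/25]
2. A_y = 3/5  [line -16·x + 24·y + 24 = 0 ∩ |AB|² = 3258/25]
   → A = (12/5, 3/5)
3. C_x = 9/5  [C is the centroid of △AEB]
4. C_y = 38/15  [C is the centroid of △AEB]
   → C = (9/5, 38/15)

A = (12/5, 3/5)
C = (9/5, 38/15)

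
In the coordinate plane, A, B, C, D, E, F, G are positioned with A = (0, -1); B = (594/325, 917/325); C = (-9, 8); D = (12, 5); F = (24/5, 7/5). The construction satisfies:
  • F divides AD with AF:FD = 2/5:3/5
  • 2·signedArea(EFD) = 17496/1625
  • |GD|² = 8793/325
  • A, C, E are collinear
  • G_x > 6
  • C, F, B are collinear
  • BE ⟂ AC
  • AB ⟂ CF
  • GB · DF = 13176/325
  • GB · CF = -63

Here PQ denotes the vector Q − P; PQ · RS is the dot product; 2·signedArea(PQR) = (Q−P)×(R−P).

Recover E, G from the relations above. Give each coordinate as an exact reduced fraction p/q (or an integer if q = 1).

E = (-324/325, -1/325)
G = (2247/325, 1271/325)

1. E_x = -324/325  [A, C, E are collinear ∩ BE ⟂ AC]
2. E_y = -1/325  [A, C, E are collinear ∩ BE ⟂ AC]
   → E = (-324/325, -1/325)
3. G_x = 2247/325  [GB · CF = -63 ∩ GB · DF = 13176/325]
4. G_y = 1271/325  [GB · CF = -63 ∩ GB · DF = 13176/325]
   → G = (2247/325, 1271/325)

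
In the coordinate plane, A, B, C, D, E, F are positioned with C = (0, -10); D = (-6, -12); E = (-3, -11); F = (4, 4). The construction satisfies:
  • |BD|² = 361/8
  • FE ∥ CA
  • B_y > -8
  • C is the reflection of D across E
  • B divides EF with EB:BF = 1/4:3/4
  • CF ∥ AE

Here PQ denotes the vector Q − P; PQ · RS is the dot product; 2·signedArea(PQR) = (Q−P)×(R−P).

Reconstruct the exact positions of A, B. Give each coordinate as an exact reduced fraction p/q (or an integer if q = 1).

A = (-7, -25)
B = (-5/4, -29/4)

1. A_x = -7  [CF ∥ AE ∩ FE ∥ CA]
2. A_y = -25  [CF ∥ AE ∩ FE ∥ CA]
   → A = (-7, -25)
3. B_x = -5/4  [B divides EF with EB:BF = 1/4:3/4]
4. B_y = -29/4  [B divides EF with EB:BF = 1/4:3/4]
   → B = (-5/4, -29/4)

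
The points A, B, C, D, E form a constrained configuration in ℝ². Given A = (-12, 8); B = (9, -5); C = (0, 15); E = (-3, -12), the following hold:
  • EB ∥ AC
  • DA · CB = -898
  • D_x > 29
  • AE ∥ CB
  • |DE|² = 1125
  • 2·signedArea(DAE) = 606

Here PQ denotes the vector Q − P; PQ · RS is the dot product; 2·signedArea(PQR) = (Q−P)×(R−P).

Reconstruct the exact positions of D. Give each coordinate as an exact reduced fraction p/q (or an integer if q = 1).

D = (30, -18)

1. D_x = 30  [DA · CB = -898 ∩ 2·signedArea(DAE) = 606]
2. D_y = -18  [DA · CB = -898 ∩ 2·signedArea(DAE) = 606]
   → D = (30, -18)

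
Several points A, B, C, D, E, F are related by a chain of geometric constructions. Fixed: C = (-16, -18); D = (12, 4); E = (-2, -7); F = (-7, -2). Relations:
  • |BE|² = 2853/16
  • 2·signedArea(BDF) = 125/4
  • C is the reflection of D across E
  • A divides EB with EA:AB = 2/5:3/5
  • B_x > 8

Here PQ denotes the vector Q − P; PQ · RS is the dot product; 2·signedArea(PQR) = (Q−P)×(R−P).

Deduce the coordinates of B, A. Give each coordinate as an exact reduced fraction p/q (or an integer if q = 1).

1. B_x = 17/2  [line 6·x + -19·y + -109/4 = 0 ∩ |BE|² = 2853/16]
2. B_y = 5/4  [line 6·x + -19·y + -109/4 = 0 ∩ |BE|² = 2853/16]
   → B = (17/2, 5/4)
3. A_x = 11/5  [A divides EB with EA:AB = 2/5:3/5]
4. A_y = -37/10  [A divides EB with EA:AB = 2/5:3/5]
   → A = (11/5, -37/10)

A = (11/5, -37/10)
B = (17/2, 5/4)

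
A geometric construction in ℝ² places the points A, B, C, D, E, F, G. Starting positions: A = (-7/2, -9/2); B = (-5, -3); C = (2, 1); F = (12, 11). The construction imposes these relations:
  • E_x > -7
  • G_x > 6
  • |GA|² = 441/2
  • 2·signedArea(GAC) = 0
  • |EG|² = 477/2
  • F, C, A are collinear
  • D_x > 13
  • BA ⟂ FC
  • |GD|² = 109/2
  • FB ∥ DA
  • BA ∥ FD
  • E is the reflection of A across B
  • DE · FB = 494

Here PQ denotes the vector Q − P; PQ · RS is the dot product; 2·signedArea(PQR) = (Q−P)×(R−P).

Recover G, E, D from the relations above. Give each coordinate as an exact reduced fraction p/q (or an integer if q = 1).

D = (27/2, 19/2)
E = (-13/2, -3/2)
G = (7, 6)

1. G_x = 7  [line -11/2·x + 11/2·y + 11/2 = 0 ∩ |GA|² = 441/2]
2. G_y = 6  [line -11/2·x + 11/2·y + 11/2 = 0 ∩ |GA|² = 441/2]
   → G = (7, 6)
3. E_x = -13/2  [E is the reflection of A across B]
4. E_y = -3/2  [E is the reflection of A across B]
   → E = (-13/2, -3/2)
5. D_x = 27/2  [FB ∥ DA ∩ BA ∥ FD]
6. D_y = 19/2  [FB ∥ DA ∩ BA ∥ FD]
   → D = (27/2, 19/2)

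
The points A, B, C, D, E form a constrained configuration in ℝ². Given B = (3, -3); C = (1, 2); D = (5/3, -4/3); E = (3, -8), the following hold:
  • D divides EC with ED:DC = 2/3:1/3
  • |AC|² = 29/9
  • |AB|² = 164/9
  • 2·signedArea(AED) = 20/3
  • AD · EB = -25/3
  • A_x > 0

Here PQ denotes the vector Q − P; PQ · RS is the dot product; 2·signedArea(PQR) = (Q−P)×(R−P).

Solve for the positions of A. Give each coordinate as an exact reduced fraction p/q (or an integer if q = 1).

A = (1/3, 1/3)

1. A_x = 1/3  [2·signedArea(AED) = 20/3 ∩ AD · EB = -25/3]
2. A_y = 1/3  [2·signedArea(AED) = 20/3 ∩ AD · EB = -25/3]
   → A = (1/3, 1/3)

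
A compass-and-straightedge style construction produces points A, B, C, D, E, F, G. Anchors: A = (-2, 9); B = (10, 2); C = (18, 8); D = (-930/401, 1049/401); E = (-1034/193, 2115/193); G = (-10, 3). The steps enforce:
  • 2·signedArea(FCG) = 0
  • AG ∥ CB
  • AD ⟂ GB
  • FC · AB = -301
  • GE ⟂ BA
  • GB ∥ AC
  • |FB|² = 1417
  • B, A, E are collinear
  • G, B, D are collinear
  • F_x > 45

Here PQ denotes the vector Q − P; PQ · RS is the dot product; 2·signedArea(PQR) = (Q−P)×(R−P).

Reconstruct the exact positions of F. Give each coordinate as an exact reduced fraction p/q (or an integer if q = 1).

F = (46, 13)

1. F_x = 46  [2·signedArea(FCG) = 0 ∩ FC · AB = -301]
2. F_y = 13  [2·signedArea(FCG) = 0 ∩ FC · AB = -301]
   → F = (46, 13)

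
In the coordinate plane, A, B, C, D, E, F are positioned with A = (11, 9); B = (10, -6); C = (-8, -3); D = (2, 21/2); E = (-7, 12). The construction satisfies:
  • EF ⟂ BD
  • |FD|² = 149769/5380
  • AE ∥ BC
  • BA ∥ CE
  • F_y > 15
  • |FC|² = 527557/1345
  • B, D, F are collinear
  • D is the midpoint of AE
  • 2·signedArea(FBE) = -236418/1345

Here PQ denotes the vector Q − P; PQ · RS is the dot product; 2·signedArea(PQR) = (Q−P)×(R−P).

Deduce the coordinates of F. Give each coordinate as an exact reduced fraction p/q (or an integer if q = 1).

1. F_x = -406/1345  [B, D, F are collinear ∩ EF ⟂ BD]
2. F_y = 20508/1345  [B, D, F are collinear ∩ EF ⟂ BD]
   → F = (-406/1345, 20508/1345)

F = (-406/1345, 20508/1345)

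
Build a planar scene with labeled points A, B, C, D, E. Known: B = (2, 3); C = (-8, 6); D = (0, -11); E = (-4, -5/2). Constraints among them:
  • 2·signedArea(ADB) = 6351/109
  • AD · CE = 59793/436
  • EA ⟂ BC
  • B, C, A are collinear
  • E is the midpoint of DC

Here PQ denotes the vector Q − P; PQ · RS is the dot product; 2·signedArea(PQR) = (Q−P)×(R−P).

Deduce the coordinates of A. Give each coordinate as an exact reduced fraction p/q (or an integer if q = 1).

A = (-217/109, 915/218)

1. A_x = -217/109  [B, C, A are collinear ∩ EA ⟂ BC]
2. A_y = 915/218  [B, C, A are collinear ∩ EA ⟂ BC]
   → A = (-217/109, 915/218)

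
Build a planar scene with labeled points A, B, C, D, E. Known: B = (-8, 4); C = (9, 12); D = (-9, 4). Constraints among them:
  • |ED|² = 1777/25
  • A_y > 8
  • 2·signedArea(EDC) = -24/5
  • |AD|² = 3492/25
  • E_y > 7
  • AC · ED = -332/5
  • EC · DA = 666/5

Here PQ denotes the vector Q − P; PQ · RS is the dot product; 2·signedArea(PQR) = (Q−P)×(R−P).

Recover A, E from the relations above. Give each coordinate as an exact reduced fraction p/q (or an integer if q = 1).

1. E_x = -6/5  [line -8·x + 18·y + -696/5 = 0 ∩ |ED|² = 1777/25]
2. E_y = 36/5  [line -8·x + 18·y + -696/5 = 0 ∩ |ED|² = 1777/25]
   → E = (-6/5, 36/5)
3. A_x = 9/5  [AC · ED = -332/5 ∩ EC · DA = 666/5]
4. A_y = 44/5  [AC · ED = -332/5 ∩ EC · DA = 666/5]
   → A = (9/5, 44/5)

A = (9/5, 44/5)
E = (-6/5, 36/5)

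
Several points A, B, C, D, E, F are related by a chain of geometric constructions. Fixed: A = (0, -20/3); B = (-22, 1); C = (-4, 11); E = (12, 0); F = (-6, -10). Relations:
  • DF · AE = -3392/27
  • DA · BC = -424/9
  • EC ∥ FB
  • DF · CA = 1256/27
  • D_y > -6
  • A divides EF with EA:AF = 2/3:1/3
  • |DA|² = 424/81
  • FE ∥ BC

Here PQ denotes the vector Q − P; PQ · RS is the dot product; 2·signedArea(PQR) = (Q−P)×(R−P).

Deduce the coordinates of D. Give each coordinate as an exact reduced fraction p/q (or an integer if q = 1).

1. D_x = 2  [DF · CA = 1256/27 ∩ DF · AE = -3392/27]
2. D_y = -50/9  [DF · CA = 1256/27 ∩ DF · AE = -3392/27]
   → D = (2, -50/9)

D = (2, -50/9)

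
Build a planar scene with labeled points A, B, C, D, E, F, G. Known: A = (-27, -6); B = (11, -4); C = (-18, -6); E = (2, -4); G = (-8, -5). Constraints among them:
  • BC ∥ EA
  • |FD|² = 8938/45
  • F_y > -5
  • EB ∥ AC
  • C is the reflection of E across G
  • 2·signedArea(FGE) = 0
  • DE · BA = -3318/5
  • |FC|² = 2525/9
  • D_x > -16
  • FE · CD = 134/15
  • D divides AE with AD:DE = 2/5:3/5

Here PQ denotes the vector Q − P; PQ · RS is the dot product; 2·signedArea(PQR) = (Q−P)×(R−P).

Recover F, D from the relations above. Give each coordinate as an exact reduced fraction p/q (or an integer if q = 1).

D = (-77/5, -26/5)
F = (-4/3, -13/3)

1. F_x = -4/3  [line -1·x + 10·y + 42 = 0 ∩ |FC|² = 2525/9]
2. F_y = -13/3  [line -1·x + 10·y + 42 = 0 ∩ |FC|² = 2525/9]
   → F = (-4/3, -13/3)
3. D_x = -77/5  [D divides AE with AD:DE = 2/5:3/5]
4. D_y = -26/5  [D divides AE with AD:DE = 2/5:3/5]
   → D = (-77/5, -26/5)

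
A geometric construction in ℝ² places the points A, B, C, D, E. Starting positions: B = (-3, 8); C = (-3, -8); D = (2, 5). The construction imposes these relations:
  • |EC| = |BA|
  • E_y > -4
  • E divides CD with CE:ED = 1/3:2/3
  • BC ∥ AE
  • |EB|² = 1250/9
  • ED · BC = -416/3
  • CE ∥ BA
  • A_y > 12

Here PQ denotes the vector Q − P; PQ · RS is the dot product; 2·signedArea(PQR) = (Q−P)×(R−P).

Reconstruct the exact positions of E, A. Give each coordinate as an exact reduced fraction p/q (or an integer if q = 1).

A = (-4/3, 37/3)
E = (-4/3, -11/3)

1. E_x = -4/3  [E divides CD with CE:ED = 1/3:2/3]
2. E_y = -11/3  [E divides CD with CE:ED = 1/3:2/3]
   → E = (-4/3, -11/3)
3. A_x = -4/3  [BC ∥ AE ∩ CE ∥ BA]
4. A_y = 37/3  [BC ∥ AE ∩ CE ∥ BA]
   → A = (-4/3, 37/3)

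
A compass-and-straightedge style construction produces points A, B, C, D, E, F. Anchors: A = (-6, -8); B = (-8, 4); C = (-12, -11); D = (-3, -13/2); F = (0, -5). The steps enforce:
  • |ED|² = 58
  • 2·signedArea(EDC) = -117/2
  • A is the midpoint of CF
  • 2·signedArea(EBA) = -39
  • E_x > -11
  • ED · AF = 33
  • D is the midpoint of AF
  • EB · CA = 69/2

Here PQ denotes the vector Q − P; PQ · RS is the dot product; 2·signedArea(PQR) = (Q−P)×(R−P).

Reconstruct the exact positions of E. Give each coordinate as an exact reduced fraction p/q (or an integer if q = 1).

1. E_x = -10  [2·signedArea(EBA) = -39 ∩ ED · AF = 33]
2. E_y = -7/2  [2·signedArea(EBA) = -39 ∩ ED · AF = 33]
   → E = (-10, -7/2)

E = (-10, -7/2)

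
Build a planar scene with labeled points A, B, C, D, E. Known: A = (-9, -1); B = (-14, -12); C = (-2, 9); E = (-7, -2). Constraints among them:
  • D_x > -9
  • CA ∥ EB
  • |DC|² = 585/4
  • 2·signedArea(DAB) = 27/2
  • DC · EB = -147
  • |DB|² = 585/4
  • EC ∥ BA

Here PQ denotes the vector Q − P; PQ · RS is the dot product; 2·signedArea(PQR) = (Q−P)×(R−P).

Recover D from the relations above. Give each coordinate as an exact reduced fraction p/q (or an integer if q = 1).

D = (-8, -3/2)

1. D_x = -8  [2·signedArea(DAB) = 27/2 ∩ DC · EB = -147]
2. D_y = -3/2  [2·signedArea(DAB) = 27/2 ∩ DC · EB = -147]
   → D = (-8, -3/2)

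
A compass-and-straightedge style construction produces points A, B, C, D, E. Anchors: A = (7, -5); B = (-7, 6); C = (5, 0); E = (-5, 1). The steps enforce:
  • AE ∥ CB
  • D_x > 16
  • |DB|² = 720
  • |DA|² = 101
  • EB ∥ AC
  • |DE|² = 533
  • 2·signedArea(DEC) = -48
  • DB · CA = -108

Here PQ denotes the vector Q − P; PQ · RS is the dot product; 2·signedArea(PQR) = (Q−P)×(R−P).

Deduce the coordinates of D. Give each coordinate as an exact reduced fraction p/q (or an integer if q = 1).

D = (17, -6)

1. D_x = 17  [2·signedArea(DEC) = -48 ∩ DB · CA = -108]
2. D_y = -6  [2·signedArea(DEC) = -48 ∩ DB · CA = -108]
   → D = (17, -6)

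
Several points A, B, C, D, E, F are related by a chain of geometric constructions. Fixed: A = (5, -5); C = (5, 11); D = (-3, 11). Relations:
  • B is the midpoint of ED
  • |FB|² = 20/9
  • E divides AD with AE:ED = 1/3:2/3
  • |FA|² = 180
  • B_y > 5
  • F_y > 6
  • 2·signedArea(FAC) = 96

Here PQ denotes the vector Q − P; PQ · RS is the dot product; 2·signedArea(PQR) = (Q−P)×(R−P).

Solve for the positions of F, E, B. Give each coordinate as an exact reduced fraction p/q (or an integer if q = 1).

B = (-1/3, 17/3)
E = (7/3, 1/3)
F = (-1, 7)

1. F_x = -1  [2·signedArea(FAC) = 96]
2. F_y = 7  [|FA|² = 180]
   → F = (-1, 7)
3. E_x = 7/3  [E divides AD with AE:ED = 1/3:2/3]
4. E_y = 1/3  [E divides AD with AE:ED = 1/3:2/3]
   → E = (7/3, 1/3)
5. B_x = -1/3  [B is the midpoint of ED]
6. B_y = 17/3  [B is the midpoint of ED]
   → B = (-1/3, 17/3)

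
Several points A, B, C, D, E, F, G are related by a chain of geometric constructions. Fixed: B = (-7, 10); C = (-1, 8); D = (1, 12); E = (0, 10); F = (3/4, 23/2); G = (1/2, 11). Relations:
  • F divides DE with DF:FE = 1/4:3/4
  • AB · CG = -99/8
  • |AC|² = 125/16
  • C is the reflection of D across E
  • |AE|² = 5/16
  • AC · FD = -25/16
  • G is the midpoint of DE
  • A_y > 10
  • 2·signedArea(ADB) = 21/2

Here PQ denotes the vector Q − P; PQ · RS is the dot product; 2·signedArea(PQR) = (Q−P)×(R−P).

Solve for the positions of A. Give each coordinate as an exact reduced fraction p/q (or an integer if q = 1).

1. A_x = 1/4  [AB · CG = -99/8 ∩ 2·signedArea(ADB) = 21/2]
2. A_y = 21/2  [AB · CG = -99/8 ∩ 2·signedArea(ADB) = 21/2]
   → A = (1/4, 21/2)

A = (1/4, 21/2)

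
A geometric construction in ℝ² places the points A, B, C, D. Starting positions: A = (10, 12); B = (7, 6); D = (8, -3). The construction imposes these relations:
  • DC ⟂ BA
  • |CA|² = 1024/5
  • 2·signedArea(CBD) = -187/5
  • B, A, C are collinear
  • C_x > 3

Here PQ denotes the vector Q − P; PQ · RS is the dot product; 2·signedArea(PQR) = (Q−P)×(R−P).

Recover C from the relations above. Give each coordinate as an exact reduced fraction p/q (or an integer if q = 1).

1. C_x = 18/5  [B, A, C are collinear ∩ DC ⟂ BA]
2. C_y = -4/5  [B, A, C are collinear ∩ DC ⟂ BA]
   → C = (18/5, -4/5)

C = (18/5, -4/5)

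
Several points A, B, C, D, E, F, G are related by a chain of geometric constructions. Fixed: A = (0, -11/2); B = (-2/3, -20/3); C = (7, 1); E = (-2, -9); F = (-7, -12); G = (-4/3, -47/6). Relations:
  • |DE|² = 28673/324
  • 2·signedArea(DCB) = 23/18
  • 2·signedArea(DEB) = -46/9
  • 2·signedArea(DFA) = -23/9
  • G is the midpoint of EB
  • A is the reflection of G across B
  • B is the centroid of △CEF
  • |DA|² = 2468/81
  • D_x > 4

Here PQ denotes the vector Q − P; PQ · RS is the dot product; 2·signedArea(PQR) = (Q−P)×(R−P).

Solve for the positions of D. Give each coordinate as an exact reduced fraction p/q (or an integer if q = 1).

D = (38/9, -35/18)

1. D_x = 38/9  [2·signedArea(DEB) = -46/9 ∩ 2·signedArea(DCB) = 23/18]
2. D_y = -35/18  [2·signedArea(DEB) = -46/9 ∩ 2·signedArea(DCB) = 23/18]
   → D = (38/9, -35/18)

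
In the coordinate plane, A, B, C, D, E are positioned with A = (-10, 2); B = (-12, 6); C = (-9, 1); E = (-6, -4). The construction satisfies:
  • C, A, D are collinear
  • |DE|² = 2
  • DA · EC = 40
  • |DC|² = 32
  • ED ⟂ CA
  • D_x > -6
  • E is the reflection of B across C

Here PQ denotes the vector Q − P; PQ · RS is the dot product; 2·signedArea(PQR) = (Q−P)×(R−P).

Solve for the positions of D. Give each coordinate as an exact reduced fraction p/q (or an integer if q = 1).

1. D_x = -5  [C, A, D are collinear ∩ ED ⟂ CA]
2. D_y = -3  [C, A, D are collinear ∩ ED ⟂ CA]
   → D = (-5, -3)

D = (-5, -3)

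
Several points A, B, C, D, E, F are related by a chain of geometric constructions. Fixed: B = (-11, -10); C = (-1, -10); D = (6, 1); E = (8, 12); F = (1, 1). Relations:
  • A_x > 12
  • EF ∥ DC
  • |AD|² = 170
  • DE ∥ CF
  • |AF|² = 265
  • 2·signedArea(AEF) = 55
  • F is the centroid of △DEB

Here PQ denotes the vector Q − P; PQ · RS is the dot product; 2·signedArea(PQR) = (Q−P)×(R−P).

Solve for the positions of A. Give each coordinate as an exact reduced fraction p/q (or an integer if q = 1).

1. A_x = 13  [line 11·x + -7·y + -59 = 0 ∩ |AF|² = 265]
2. A_y = 12  [line 11·x + -7·y + -59 = 0 ∩ |AF|² = 265]
   → A = (13, 12)

A = (13, 12)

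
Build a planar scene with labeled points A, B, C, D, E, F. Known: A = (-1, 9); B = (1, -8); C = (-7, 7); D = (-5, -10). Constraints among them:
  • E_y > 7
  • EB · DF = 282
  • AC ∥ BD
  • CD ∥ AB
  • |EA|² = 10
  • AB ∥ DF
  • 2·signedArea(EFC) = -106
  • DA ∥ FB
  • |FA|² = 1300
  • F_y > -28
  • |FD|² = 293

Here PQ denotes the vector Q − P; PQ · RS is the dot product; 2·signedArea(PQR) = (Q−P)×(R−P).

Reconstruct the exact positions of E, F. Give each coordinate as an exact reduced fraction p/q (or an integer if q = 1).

E = (-4, 8)
F = (-3, -27)

1. F_x = -3  [DA ∥ FB ∩ AB ∥ DF]
2. F_y = -27  [DA ∥ FB ∩ AB ∥ DF]
   → F = (-3, -27)
3. E_x = -4  [2·signedArea(EFC) = -106 ∩ EB · DF = 282]
4. E_y = 8  [2·signedArea(EFC) = -106 ∩ EB · DF = 282]
   → E = (-4, 8)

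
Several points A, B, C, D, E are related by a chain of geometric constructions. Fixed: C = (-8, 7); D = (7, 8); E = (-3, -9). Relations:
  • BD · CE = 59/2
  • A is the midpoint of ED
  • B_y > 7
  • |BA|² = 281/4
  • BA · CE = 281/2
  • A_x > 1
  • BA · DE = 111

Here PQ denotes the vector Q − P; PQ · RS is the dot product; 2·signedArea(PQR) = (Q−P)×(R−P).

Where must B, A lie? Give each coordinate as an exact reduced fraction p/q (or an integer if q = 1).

A = (2, -1/2)
B = (-1/2, 15/2)

1. A_x = 2  [A is the midpoint of ED]
2. A_y = -1/2  [A is the midpoint of ED]
   → A = (2, -1/2)
3. B_x = -1/2  [BA · DE = 111 ∩ BD · CE = 59/2]
4. B_y = 15/2  [BA · DE = 111 ∩ BD · CE = 59/2]
   → B = (-1/2, 15/2)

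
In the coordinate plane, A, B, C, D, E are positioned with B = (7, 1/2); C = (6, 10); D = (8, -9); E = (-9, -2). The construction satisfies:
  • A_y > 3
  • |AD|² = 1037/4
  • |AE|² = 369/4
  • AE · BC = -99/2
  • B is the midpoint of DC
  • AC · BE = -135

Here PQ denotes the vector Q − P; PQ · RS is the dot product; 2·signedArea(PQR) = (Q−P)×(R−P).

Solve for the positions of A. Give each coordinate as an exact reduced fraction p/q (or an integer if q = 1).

A = (-3/2, 4)

1. A_x = -3/2  [AE · BC = -99/2 ∩ AC · BE = -135]
2. A_y = 4  [AE · BC = -99/2 ∩ AC · BE = -135]
   → A = (-3/2, 4)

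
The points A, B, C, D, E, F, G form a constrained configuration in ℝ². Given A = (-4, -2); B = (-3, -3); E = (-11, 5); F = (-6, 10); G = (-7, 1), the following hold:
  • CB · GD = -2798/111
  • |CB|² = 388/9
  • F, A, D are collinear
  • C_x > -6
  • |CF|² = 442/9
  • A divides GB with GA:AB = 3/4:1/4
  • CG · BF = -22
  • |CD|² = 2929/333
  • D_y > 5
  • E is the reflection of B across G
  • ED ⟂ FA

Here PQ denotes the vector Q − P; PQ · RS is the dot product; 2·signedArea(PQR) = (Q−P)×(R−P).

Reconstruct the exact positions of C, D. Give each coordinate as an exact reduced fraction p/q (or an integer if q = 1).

1. D_x = -197/37  [F, A, D are collinear ∩ ED ⟂ FA]
2. D_y = 220/37  [F, A, D are collinear ∩ ED ⟂ FA]
   → D = (-197/37, 220/37)
3. C_x = -17/3  [CB · GD = -2798/111 ∩ CG · BF = -22]
4. C_y = 3  [CB · GD = -2798/111 ∩ CG · BF = -22]
   → C = (-17/3, 3)

C = (-17/3, 3)
D = (-197/37, 220/37)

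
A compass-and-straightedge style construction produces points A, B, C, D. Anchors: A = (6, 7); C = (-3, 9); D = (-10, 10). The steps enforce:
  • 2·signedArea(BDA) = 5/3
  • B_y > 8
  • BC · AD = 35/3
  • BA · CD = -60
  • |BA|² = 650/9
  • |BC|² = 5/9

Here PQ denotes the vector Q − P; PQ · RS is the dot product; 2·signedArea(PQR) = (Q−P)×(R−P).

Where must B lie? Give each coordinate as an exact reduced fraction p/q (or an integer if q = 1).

1. B_x = -7/3  [BC · AD = 35/3 ∩ BA · CD = -60]
2. B_y = 26/3  [BC · AD = 35/3 ∩ BA · CD = -60]
   → B = (-7/3, 26/3)

B = (-7/3, 26/3)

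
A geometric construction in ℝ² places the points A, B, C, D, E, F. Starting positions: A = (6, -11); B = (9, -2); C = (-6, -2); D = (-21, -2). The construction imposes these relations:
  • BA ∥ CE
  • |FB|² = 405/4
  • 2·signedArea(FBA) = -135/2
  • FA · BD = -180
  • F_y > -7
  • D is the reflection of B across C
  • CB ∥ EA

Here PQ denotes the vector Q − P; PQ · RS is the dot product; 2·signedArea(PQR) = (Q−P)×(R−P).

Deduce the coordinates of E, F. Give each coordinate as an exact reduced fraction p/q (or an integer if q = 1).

1. E_x = -9  [CB ∥ EA ∩ BA ∥ CE]
2. E_y = -11  [CB ∥ EA ∩ BA ∥ CE]
   → E = (-9, -11)
3. F_x = 0  [2·signedArea(FBA) = -135/2 ∩ FA · BD = -180]
4. F_y = -13/2  [2·signedArea(FBA) = -135/2 ∩ FA · BD = -180]
   → F = (0, -13/2)

E = (-9, -11)
F = (0, -13/2)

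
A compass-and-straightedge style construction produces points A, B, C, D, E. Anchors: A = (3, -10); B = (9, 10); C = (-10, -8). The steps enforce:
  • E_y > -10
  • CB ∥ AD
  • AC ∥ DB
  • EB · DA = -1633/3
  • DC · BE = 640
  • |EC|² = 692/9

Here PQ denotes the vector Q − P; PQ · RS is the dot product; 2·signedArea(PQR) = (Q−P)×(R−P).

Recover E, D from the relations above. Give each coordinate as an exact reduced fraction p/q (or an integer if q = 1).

1. D_x = 22  [AC ∥ DB ∩ CB ∥ AD]
2. D_y = 8  [AC ∥ DB ∩ CB ∥ AD]
   → D = (22, 8)
3. E_x = -4/3  [EB · DA = -1633/3 ∩ DC · BE = 640]
4. E_y = -28/3  [EB · DA = -1633/3 ∩ DC · BE = 640]
   → E = (-4/3, -28/3)

D = (22, 8)
E = (-4/3, -28/3)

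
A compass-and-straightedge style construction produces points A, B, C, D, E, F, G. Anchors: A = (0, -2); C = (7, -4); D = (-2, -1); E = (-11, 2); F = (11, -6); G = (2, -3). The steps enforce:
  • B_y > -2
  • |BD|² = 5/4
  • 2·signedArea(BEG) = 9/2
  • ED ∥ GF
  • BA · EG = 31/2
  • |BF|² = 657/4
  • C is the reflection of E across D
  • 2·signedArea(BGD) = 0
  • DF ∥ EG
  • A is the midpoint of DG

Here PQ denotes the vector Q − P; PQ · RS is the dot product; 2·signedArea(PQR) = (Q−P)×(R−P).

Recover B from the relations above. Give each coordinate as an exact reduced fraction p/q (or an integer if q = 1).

B = (-1, -3/2)

1. B_x = -1  [2·signedArea(BGD) = 0 ∩ 2·signedArea(BEG) = 9/2]
2. B_y = -3/2  [2·signedArea(BGD) = 0 ∩ 2·signedArea(BEG) = 9/2]
   → B = (-1, -3/2)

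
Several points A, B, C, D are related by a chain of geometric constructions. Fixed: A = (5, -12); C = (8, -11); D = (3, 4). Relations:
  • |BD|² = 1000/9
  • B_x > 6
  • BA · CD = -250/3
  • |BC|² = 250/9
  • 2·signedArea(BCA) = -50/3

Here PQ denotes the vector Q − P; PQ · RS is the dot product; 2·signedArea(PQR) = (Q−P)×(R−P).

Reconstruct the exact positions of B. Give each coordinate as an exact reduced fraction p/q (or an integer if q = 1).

B = (19/3, -6)

1. B_x = 19/3  [line 1·x + -3·y + -73/3 = 0 ∩ |BD|² = 1000/9]
2. B_y = -6  [line 1·x + -3·y + -73/3 = 0 ∩ |BD|² = 1000/9]
   → B = (19/3, -6)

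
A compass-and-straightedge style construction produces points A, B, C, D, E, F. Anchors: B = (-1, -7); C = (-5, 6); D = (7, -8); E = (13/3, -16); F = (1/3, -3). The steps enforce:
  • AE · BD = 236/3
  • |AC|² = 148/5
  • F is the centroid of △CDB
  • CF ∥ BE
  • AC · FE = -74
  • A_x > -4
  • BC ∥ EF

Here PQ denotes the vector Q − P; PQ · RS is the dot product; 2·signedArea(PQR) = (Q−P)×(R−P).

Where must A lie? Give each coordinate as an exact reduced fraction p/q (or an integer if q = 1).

A = (-17/5, 4/5)

1. A_x = -17/5  [AE · BD = 236/3 ∩ AC · FE = -74]
2. A_y = 4/5  [AE · BD = 236/3 ∩ AC · FE = -74]
   → A = (-17/5, 4/5)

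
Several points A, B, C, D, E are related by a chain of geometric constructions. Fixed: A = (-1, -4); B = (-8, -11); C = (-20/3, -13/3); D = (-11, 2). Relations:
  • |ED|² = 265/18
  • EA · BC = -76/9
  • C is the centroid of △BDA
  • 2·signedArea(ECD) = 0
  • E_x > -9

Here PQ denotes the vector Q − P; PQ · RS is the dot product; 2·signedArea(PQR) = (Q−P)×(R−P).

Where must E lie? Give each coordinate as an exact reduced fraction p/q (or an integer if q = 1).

1. E_x = -53/6  [2·signedArea(ECD) = 0 ∩ EA · BC = -76/9]
2. E_y = -7/6  [2·signedArea(ECD) = 0 ∩ EA · BC = -76/9]
   → E = (-53/6, -7/6)

E = (-53/6, -7/6)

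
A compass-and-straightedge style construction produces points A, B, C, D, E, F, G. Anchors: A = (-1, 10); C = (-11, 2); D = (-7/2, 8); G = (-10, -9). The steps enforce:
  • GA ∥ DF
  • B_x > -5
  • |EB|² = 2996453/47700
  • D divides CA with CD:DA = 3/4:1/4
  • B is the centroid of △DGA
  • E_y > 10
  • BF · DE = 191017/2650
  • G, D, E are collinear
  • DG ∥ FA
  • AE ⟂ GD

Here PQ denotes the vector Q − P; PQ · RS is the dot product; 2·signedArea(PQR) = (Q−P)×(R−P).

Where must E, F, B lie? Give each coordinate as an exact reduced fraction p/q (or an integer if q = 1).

B = (-29/6, 3)
E = (-3331/1325, 14017/1325)
F = (11/2, 27)

1. E_x = -3331/1325  [G, D, E are collinear ∩ AE ⟂ GD]
2. E_y = 14017/1325  [G, D, E are collinear ∩ AE ⟂ GD]
   → E = (-3331/1325, 14017/1325)
3. F_x = 11/2  [DG ∥ FA ∩ GA ∥ DF]
4. F_y = 27  [DG ∥ FA ∩ GA ∥ DF]
   → F = (11/2, 27)
5. B_x = -29/6  [B is the centroid of △DGA]
6. B_y = 3  [B is the centroid of △DGA]
   → B = (-29/6, 3)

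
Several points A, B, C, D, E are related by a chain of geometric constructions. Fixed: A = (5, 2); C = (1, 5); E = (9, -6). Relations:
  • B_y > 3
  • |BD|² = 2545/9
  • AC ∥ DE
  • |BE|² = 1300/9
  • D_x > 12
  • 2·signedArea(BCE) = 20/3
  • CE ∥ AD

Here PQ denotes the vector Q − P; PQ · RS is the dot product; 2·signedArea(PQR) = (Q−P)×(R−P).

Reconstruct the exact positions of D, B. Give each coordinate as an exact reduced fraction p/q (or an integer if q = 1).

B = (7/3, 4)
D = (13, -9)

1. D_x = 13  [AC ∥ DE ∩ CE ∥ AD]
2. D_y = -9  [AC ∥ DE ∩ CE ∥ AD]
   → D = (13, -9)
3. B_x = 7/3  [line 11·x + 8·y + -173/3 = 0 ∩ |BD|² = 2545/9]
4. B_y = 4  [line 11·x + 8·y + -173/3 = 0 ∩ |BD|² = 2545/9]
   → B = (7/3, 4)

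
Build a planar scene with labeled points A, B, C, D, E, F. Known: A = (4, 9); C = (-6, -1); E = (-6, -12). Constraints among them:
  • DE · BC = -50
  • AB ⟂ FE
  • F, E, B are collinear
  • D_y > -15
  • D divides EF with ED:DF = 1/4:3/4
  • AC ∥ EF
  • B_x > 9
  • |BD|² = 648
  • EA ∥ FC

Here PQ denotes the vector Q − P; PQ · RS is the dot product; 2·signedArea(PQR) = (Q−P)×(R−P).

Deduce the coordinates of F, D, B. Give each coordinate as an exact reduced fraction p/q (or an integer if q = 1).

B = (19/2, 7/2)
D = (-17/2, -29/2)
F = (-16, -22)

1. F_x = -16  [EA ∥ FC ∩ AC ∥ EF]
2. F_y = -22  [EA ∥ FC ∩ AC ∥ EF]
   → F = (-16, -22)
3. D_x = -17/2  [D divides EF with ED:DF = 1/4:3/4]
4. D_y = -29/2  [D divides EF with ED:DF = 1/4:3/4]
   → D = (-17/2, -29/2)
5. B_x = 19/2  [F, E, B are collinear ∩ AB ⟂ FE]
6. B_y = 7/2  [F, E, B are collinear ∩ AB ⟂ FE]
   → B = (19/2, 7/2)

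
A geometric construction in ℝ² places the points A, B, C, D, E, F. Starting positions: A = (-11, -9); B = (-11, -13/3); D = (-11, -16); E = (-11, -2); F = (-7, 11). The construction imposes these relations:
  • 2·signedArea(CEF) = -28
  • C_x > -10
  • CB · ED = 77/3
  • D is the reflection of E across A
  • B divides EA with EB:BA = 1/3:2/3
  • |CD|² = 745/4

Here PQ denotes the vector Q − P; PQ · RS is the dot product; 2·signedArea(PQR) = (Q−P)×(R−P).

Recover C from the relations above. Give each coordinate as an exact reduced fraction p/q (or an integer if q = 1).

C = (-9, -5/2)

1. C_x = -9  [2·signedArea(CEF) = -28 ∩ CB · ED = 77/3]
2. C_y = -5/2  [2·signedArea(CEF) = -28 ∩ CB · ED = 77/3]
   → C = (-9, -5/2)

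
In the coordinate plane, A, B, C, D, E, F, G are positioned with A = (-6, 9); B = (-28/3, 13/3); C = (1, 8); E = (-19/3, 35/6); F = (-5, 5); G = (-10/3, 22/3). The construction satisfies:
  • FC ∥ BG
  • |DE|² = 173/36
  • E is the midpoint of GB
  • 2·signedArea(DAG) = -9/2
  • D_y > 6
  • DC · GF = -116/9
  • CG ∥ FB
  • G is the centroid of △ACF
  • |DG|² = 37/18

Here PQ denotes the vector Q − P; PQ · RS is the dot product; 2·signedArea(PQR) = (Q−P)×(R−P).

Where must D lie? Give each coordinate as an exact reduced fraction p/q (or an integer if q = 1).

D = (-25/6, 37/6)

1. D_x = -25/6  [2·signedArea(DAG) = -9/2 ∩ DC · GF = -116/9]
2. D_y = 37/6  [2·signedArea(DAG) = -9/2 ∩ DC · GF = -116/9]
   → D = (-25/6, 37/6)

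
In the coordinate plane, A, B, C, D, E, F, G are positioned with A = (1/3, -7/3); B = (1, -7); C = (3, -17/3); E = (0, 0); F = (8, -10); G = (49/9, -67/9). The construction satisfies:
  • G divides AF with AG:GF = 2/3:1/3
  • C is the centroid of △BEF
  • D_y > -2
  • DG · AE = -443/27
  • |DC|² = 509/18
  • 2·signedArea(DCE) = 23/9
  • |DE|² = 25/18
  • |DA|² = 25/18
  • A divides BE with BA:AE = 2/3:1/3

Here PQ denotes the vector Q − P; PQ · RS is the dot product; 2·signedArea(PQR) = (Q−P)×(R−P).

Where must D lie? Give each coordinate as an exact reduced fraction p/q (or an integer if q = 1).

D = (1/6, -7/6)

1. D_x = 1/6  [DG · AE = -443/27 ∩ 2·signedArea(DCE) = 23/9]
2. D_y = -7/6  [DG · AE = -443/27 ∩ 2·signedArea(DCE) = 23/9]
   → D = (1/6, -7/6)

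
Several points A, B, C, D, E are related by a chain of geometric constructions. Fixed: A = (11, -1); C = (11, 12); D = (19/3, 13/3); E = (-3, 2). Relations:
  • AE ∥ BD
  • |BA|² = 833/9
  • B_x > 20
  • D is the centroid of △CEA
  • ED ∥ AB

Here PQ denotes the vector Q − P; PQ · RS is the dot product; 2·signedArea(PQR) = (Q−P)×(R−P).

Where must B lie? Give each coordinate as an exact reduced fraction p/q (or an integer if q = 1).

B = (61/3, 4/3)

1. B_x = 61/3  [AE ∥ BD ∩ ED ∥ AB]
2. B_y = 4/3  [AE ∥ BD ∩ ED ∥ AB]
   → B = (61/3, 4/3)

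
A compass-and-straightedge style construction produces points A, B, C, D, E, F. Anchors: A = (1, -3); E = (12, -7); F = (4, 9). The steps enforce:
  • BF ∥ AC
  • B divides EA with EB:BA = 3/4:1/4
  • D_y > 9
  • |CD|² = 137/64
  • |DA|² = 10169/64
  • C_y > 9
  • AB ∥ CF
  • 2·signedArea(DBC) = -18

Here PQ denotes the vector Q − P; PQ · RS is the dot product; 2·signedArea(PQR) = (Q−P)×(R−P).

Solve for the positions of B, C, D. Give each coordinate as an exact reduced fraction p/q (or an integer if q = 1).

1. B_x = 15/4  [B divides EA with EB:BA = 3/4:1/4]
2. B_y = -4  [B divides EA with EB:BA = 3/4:1/4]
   → B = (15/4, -4)
3. C_x = 5/4  [AB ∥ CF ∩ BF ∥ AC]
4. C_y = 10  [AB ∥ CF ∩ BF ∥ AC]
   → C = (5/4, 10)
5. D_x = 21/8  [line -14·x + -5/2·y + 121/2 = 0 ∩ |DA|² = 10169/64]
6. D_y = 19/2  [line -14·x + -5/2·y + 121/2 = 0 ∩ |DA|² = 10169/64]
   → D = (21/8, 19/2)

B = (15/4, -4)
C = (5/4, 10)
D = (21/8, 19/2)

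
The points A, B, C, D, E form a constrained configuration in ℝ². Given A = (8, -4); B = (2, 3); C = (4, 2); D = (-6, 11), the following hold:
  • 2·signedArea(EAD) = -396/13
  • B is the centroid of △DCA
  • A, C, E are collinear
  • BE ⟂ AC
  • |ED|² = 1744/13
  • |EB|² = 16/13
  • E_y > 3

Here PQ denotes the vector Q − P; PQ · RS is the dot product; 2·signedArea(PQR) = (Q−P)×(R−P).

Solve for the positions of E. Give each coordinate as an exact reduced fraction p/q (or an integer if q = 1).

1. E_x = 38/13  [A, C, E are collinear ∩ BE ⟂ AC]
2. E_y = 47/13  [A, C, E are collinear ∩ BE ⟂ AC]
   → E = (38/13, 47/13)

E = (38/13, 47/13)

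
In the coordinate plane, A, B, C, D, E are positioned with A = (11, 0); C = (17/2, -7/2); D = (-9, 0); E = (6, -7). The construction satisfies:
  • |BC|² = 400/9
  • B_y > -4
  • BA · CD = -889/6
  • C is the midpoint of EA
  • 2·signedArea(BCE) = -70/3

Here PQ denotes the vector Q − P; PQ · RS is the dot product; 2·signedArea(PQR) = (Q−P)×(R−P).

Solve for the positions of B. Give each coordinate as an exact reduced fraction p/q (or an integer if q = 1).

B = (11/6, -7/2)

1. B_x = 11/6  [2·signedArea(BCE) = -70/3 ∩ BA · CD = -889/6]
2. B_y = -7/2  [2·signedArea(BCE) = -70/3 ∩ BA · CD = -889/6]
   → B = (11/6, -7/2)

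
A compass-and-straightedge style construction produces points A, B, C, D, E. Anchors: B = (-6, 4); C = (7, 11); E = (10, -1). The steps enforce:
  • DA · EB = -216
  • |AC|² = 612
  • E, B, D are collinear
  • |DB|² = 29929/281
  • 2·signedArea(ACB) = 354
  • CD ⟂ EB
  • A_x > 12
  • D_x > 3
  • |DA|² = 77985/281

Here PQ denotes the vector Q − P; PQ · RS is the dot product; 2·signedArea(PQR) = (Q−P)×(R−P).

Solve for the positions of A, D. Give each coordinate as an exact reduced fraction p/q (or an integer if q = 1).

A = (13, -13)
D = (1082/281, 259/281)

1. D_x = 1082/281  [E, B, D are collinear ∩ CD ⟂ EB]
2. D_y = 259/281  [E, B, D are collinear ∩ CD ⟂ EB]
   → D = (1082/281, 259/281)
3. A_x = 13  [2·signedArea(ACB) = 354 ∩ DA · EB = -216]
4. A_y = -13  [2·signedArea(ACB) = 354 ∩ DA · EB = -216]
   → A = (13, -13)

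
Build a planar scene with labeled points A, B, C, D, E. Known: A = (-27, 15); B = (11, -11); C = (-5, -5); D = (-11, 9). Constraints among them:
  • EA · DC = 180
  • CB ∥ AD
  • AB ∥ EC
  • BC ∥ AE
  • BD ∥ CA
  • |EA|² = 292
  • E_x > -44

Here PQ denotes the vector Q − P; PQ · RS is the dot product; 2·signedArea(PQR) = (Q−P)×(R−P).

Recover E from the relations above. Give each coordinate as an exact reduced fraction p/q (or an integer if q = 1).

1. E_x = -43  [AB ∥ EC ∩ BC ∥ AE]
2. E_y = 21  [AB ∥ EC ∩ BC ∥ AE]
   → E = (-43, 21)

E = (-43, 21)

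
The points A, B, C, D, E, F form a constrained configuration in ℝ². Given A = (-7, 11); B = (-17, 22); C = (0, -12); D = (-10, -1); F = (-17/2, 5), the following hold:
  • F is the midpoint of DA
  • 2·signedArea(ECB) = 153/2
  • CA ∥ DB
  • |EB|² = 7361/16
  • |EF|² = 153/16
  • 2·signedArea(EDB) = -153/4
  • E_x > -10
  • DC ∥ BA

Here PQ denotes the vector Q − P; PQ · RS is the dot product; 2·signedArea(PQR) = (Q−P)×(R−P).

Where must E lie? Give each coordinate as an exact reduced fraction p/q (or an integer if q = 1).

E = (-37/4, 2)

1. E_x = -37/4  [2·signedArea(ECB) = 153/2 ∩ 2·signedArea(EDB) = -153/4]
2. E_y = 2  [2·signedArea(ECB) = 153/2 ∩ 2·signedArea(EDB) = -153/4]
   → E = (-37/4, 2)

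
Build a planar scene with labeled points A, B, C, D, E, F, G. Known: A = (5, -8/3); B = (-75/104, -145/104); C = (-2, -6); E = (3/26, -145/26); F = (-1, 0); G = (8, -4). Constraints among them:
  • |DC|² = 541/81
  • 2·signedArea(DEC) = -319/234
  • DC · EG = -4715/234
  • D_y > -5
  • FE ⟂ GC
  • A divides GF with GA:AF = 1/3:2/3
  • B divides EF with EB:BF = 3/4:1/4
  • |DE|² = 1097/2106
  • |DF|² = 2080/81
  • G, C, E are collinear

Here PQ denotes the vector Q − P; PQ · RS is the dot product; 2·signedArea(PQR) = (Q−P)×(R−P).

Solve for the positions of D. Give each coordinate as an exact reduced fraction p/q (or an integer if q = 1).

D = (1/3, -44/9)

1. D_x = 1/3  [DC · EG = -4715/234 ∩ 2·signedArea(DEC) = -319/234]
2. D_y = -44/9  [DC · EG = -4715/234 ∩ 2·signedArea(DEC) = -319/234]
   → D = (1/3, -44/9)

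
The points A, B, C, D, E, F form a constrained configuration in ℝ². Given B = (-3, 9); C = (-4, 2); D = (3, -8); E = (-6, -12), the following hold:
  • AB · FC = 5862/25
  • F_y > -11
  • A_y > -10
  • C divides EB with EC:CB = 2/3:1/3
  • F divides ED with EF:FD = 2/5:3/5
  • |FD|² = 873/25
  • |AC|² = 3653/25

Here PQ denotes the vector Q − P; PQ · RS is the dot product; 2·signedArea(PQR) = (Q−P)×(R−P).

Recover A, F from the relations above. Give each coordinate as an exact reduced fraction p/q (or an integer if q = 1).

1. F_x = -12/5  [F divides ED with EF:FD = 2/5:3/5]
2. F_y = -52/5  [F divides ED with EF:FD = 2/5:3/5]
   → F = (-12/5, -52/5)
3. A_x = -3/5  [line 8/5·x + -62/5·y + -2952/25 = 0 ∩ |AC|² = 3653/25]
4. A_y = -48/5  [line 8/5·x + -62/5·y + -2952/25 = 0 ∩ |AC|² = 3653/25]
   → A = (-3/5, -48/5)

A = (-3/5, -48/5)
F = (-12/5, -52/5)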